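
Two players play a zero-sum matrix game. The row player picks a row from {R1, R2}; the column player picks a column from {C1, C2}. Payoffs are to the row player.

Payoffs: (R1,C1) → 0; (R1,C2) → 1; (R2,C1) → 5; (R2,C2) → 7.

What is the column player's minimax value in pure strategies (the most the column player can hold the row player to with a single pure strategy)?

Column maxima: C1 → 5, C2 → 7.
The smallest of these is 5.

5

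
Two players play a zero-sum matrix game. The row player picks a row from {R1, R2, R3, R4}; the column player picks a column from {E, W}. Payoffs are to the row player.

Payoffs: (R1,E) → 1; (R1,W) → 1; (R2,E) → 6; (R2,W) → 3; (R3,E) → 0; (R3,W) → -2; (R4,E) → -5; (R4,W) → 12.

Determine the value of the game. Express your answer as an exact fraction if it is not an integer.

87/20

Row minima: R1 → 1, R2 → 3, R3 → -2, R4 → -5; maximin = 3.
Column maxima: E → 6, W → 12; minimax = 6.
3 ≠ 6, so there is no saddle point; optimal play is mixed.
R1 is strictly dominated by R2, so the row player never plays it.
R3 is strictly dominated by R2, so the row player never plays it.
On the remaining 2×2 (R2, R4 vs E, W):
Let the row player play R2 with probability p. Expected payoff against E: 6p + (-5)(1−p) = 11p − 5; against W: 3p + 12(1−p) = −9p + 12.
Setting these equal: 11p − 5 = −9p + 12 ⇒ 20p = 17 ⇒ p = 17/20, and the value is (11)·(17/20) − 5 = 87/20.
For the column player: with q = P(E), equating R2's and R4's payoffs gives 3q + 3 = −17q + 12 ⇒ q = 9/20.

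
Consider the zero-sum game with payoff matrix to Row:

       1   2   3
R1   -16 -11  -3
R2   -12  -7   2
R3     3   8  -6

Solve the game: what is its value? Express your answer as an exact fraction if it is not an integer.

-66/23

Row minima: R1 → -16, R2 → -12, R3 → -6; maximin = -6.
Column maxima: 1 → 3, 2 → 8, 3 → 2; minimax = 2.
-6 ≠ 2, so there is no saddle point; optimal play is mixed.
R1 is strictly dominated by R2, so Row never plays it.
2 is strictly dominated by 1 (it gives Row strictly more in every row), so Column never plays it.
On the remaining 2×2 (R2, R3 vs 1, 3):
Let Row play R2 with probability p. Expected payoff against 1: (-12)p + 3(1−p) = −15p + 3; against 3: 2p + (-6)(1−p) = 8p − 6.
Setting these equal: −15p + 3 = 8p − 6 ⇒ −23p = -9 ⇒ p = 9/23, and the value is (-15)·(9/23) + 3 = -66/23.
For Column: with q = P(1), equating R2's and R3's payoffs gives −14q + 2 = 9q − 6 ⇒ q = 8/23.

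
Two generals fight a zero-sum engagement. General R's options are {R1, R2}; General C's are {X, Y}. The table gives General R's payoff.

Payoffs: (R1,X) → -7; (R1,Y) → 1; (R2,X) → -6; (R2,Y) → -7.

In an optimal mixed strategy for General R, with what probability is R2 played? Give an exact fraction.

8/9

Row minima: R1 → -7, R2 → -7; maximin = -7.
Column maxima: X → -6, Y → 1; minimax = -6.
-7 ≠ -6, so there is no saddle point; optimal play is mixed.
Let General R play R1 with probability p. Expected payoff against X: (-7)p + (-6)(1−p) = −p − 6; against Y: 1p + (-7)(1−p) = 8p − 7.
Setting these equal: −p − 6 = 8p − 7 ⇒ −9p = -1 ⇒ p = 1/9, and the value is (-1)·(1/9) − 6 = -55/9.
For General C: with q = P(X), equating R1's and R2's payoffs gives −8q + 1 = q − 7 ⇒ q = 8/9.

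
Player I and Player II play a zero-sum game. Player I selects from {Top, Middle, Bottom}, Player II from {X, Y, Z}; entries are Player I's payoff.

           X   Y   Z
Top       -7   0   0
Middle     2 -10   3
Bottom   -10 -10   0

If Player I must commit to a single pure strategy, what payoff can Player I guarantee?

Row minima: Top → -7, Middle → -10, Bottom → -10.
The best of these is -7.

-7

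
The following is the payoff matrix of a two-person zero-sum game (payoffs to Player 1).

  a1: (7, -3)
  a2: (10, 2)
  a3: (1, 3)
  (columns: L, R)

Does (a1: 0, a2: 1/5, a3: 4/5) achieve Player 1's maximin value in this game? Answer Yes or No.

Yes

Against L this mix gives (1/5)·10 + (4/5)·1 = 14/5.
Against R this mix gives (1/5)·2 + (4/5)·3 = 14/5.
All of Player 2's active replies (L, R) yield 14/5, and no column does worse for Player 1. The mix makes Player 2 indifferent and guarantees 14/5, so it is optimal.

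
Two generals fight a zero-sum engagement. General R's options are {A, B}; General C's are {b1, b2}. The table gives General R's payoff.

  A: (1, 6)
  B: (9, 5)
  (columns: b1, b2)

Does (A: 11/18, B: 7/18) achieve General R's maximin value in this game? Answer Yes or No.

No

Against b1 this mix gives (11/18)·1 + (7/18)·9 = 37/9.
Against b2 this mix gives (11/18)·6 + (7/18)·5 = 101/18.
General C will play b1, holding General R to 37/9. Shifting weight toward the row that does better against b1 would raise this floor (the equalizing mix achieves 49/9 against both b1 and b2), so the proposed strategy is not optimal.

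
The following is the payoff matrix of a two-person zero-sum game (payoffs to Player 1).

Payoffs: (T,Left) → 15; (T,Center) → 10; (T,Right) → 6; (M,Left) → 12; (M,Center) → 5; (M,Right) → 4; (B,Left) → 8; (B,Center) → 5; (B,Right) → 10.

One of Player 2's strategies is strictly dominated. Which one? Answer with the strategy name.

Left

Center holds Player 1's payoff strictly below Left in every row: 10 < 15, 5 < 12, 5 < 8.
So Left is strictly dominated for Player 2.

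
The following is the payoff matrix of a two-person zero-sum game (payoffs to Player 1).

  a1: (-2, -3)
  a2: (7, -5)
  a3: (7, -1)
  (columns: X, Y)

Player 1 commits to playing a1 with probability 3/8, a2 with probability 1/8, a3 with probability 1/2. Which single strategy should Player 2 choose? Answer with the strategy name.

Y

If Player 2 plays X, Player 1's expected payoff is (3/8)·(-2) + (1/8)·7 + (1/2)·7 = 29/8.
If Player 2 plays Y, Player 1's expected payoff is (3/8)·(-3) + (1/8)·(-5) + (1/2)·(-1) = -9/4.
Player 2 minimizes Player 1's payoff; the smallest is -9/4, so the best response is Y.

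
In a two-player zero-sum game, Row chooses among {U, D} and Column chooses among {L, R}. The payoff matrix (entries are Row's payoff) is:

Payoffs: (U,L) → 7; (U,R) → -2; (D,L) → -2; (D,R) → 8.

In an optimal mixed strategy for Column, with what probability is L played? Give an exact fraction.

Row minima: U → -2, D → -2; maximin = -2.
Column maxima: L → 7, R → 8; minimax = 7.
-2 ≠ 7, so there is no saddle point; optimal play is mixed.
Let Row play U with probability p. Expected payoff against L: 7p + (-2)(1−p) = 9p − 2; against R: (-2)p + 8(1−p) = −10p + 8.
Setting these equal: 9p − 2 = −10p + 8 ⇒ 19p = 10 ⇒ p = 10/19, and the value is (9)·(10/19) − 2 = 52/19.
For Column: with q = P(L), equating U's and D's payoffs gives 9q − 2 = −10q + 8 ⇒ q = 10/19.

10/19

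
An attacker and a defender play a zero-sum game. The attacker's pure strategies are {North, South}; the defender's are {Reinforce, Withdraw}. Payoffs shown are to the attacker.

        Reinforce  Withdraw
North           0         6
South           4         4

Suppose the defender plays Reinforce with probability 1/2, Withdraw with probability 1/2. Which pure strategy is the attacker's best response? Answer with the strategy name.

South

Expected payoff of North: (1/2)·0 + (1/2)·6 = 3.
Expected payoff of South: (1/2)·4 + (1/2)·4 = 4.
The largest is 4, so the attacker's best response is South.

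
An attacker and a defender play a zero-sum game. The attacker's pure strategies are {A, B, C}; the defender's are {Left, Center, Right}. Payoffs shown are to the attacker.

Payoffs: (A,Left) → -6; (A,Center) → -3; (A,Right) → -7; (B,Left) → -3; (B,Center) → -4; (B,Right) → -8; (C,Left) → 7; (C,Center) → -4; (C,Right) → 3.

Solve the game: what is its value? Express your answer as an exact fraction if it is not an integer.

-37/11

Row minima: A → -7, B → -8, C → -4; maximin = -4.
Column maxima: Left → 7, Center → -3, Right → 3; minimax = -3.
-4 ≠ -3, so there is no saddle point; optimal play is mixed.
Left is strictly dominated by Right (it gives the attacker strictly more in every row), so the defender never plays it.
With Left eliminated, B is strictly dominated by A (A gives the attacker strictly more in every remaining column), so the attacker never plays it.
On the remaining 2×2 (A, C vs Center, Right):
Let the attacker play A with probability p. Expected payoff against Center: (-3)p + (-4)(1−p) = p − 4; against Right: (-7)p + 3(1−p) = −10p + 3.
Setting these equal: p − 4 = −10p + 3 ⇒ 11p = 7 ⇒ p = 7/11, and the value is (1)·(7/11) − 4 = -37/11.
For the defender: with q = P(Center), equating A's and C's payoffs gives 4q − 7 = −7q + 3 ⇒ q = 10/11.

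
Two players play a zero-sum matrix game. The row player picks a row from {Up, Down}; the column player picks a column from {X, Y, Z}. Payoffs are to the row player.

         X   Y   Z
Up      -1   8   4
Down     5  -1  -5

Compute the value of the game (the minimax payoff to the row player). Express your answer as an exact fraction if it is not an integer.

1

Row minima: Up → -1, Down → -5; maximin = -1.
Column maxima: X → 5, Y → 8, Z → 4; minimax = 4.
-1 ≠ 4, so there is no saddle point; optimal play is mixed.
Y is strictly dominated by Z (it gives the row player strictly more in every row), so the column player never plays it.
On the remaining 2×2 (Up, Down vs X, Z):
Let the row player play Up with probability p. Expected payoff against X: (-1)p + 5(1−p) = −6p + 5; against Z: 4p + (-5)(1−p) = 9p − 5.
Setting these equal: −6p + 5 = 9p − 5 ⇒ −15p = -10 ⇒ p = 2/3, and the value is (-6)·(2/3) + 5 = 1.
For the column player: with q = P(X), equating Up's and Down's payoffs gives −5q + 4 = 10q − 5 ⇒ q = 3/5.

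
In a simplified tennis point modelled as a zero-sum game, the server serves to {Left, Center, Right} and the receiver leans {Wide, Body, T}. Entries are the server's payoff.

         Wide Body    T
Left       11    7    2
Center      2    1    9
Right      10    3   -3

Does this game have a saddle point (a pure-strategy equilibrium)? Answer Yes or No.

No

Row minima: Left → 2, Center → 1, Right → -3; maximin = 2.
Column maxima: Wide → 11, Body → 7, T → 9; minimax = 7.
2 ≠ 7, so no pure-strategy equilibrium exists.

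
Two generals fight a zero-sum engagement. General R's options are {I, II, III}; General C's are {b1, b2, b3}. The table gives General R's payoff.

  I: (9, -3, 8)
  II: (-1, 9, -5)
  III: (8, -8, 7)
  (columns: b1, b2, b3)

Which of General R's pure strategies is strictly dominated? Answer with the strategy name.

III

I gives a strictly higher payoff than III against every column: 9 > 8, -3 > -8, 8 > 7.
So III is strictly dominated and General R never plays it.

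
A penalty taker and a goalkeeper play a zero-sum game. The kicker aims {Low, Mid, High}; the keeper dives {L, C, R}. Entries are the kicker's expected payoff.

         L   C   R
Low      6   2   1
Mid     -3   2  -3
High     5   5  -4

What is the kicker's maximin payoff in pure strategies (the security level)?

Row minima: Low → 1, Mid → -3, High → -4.
The best of these is 1.

1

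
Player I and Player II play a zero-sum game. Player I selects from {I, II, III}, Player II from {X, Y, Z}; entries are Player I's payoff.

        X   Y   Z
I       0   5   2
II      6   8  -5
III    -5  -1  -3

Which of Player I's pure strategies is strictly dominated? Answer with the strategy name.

I gives a strictly higher payoff than III against every column: 0 > -5, 5 > -1, 2 > -3.
So III is strictly dominated and Player I never plays it.

III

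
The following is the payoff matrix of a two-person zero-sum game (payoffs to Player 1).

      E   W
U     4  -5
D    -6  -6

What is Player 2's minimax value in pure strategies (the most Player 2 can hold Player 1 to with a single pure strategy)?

Column maxima: E → 4, W → -5.
The smallest of these is -5.

-5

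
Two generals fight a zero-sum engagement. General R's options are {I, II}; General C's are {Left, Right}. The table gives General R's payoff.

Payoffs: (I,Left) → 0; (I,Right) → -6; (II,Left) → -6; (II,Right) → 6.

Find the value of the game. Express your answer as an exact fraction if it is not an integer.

Row minima: I → -6, II → -6; maximin = -6.
Column maxima: Left → 0, Right → 6; minimax = 0.
-6 ≠ 0, so there is no saddle point; optimal play is mixed.
Let General R play I with probability p. Expected payoff against Left: 0p + (-6)(1−p) = 6p − 6; against Right: (-6)p + 6(1−p) = −12p + 6.
Setting these equal: 6p − 6 = −12p + 6 ⇒ 18p = 12 ⇒ p = 2/3, and the value is (6)·(2/3) − 6 = -2.
For General C: with q = P(Left), equating I's and II's payoffs gives 6q − 6 = −12q + 6 ⇒ q = 2/3.

-2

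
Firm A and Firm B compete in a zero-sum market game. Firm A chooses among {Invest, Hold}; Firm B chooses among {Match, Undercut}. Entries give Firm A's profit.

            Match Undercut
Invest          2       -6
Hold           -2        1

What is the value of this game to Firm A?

-10/11

Row minima: Invest → -6, Hold → -2; maximin = -2.
Column maxima: Match → 2, Undercut → 1; minimax = 1.
-2 ≠ 1, so there is no saddle point; optimal play is mixed.
Let Firm A play Invest with probability p. Expected payoff against Match: 2p + (-2)(1−p) = 4p − 2; against Undercut: (-6)p + 1(1−p) = −7p + 1.
Setting these equal: 4p − 2 = −7p + 1 ⇒ 11p = 3 ⇒ p = 3/11, and the value is (4)·(3/11) − 2 = -10/11.
For Firm B: with q = P(Match), equating Invest's and Hold's payoffs gives 8q − 6 = −3q + 1 ⇒ q = 7/11.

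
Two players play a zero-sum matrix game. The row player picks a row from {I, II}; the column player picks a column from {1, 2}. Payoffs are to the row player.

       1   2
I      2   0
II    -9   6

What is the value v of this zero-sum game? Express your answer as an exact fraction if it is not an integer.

12/17

Row minima: I → 0, II → -9; maximin = 0.
Column maxima: 1 → 2, 2 → 6; minimax = 2.
0 ≠ 2, so there is no saddle point; optimal play is mixed.
Let the row player play I with probability p. Expected payoff against 1: 2p + (-9)(1−p) = 11p − 9; against 2: 0p + 6(1−p) = −6p + 6.
Setting these equal: 11p − 9 = −6p + 6 ⇒ 17p = 15 ⇒ p = 15/17, and the value is (11)·(15/17) − 9 = 12/17.
For the column player: with q = P(1), equating I's and II's payoffs gives 2q = −15q + 6 ⇒ q = 6/17.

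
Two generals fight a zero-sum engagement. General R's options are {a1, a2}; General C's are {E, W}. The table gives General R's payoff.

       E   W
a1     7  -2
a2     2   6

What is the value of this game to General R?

46/13

Row minima: a1 → -2, a2 → 2; maximin = 2.
Column maxima: E → 7, W → 6; minimax = 6.
2 ≠ 6, so there is no saddle point; optimal play is mixed.
Let General R play a1 with probability p. Expected payoff against E: 7p + 2(1−p) = 5p + 2; against W: (-2)p + 6(1−p) = −8p + 6.
Setting these equal: 5p + 2 = −8p + 6 ⇒ 13p = 4 ⇒ p = 4/13, and the value is (5)·(4/13) + 2 = 46/13.
For General C: with q = P(E), equating a1's and a2's payoffs gives 9q − 2 = −4q + 6 ⇒ q = 8/13.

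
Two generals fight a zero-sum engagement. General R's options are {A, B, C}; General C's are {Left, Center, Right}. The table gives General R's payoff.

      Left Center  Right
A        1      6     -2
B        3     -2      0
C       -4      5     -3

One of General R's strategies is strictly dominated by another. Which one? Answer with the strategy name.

A gives a strictly higher payoff than C against every column: 1 > -4, 6 > 5, -2 > -3.
So C is strictly dominated and General R never plays it.

C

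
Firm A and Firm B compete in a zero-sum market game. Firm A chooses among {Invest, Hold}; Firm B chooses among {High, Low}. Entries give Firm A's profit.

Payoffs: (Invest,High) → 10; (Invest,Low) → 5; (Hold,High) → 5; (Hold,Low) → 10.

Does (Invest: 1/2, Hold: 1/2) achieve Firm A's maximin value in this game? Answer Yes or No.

Against High this mix gives (1/2)·10 + (1/2)·5 = 15/2.
Against Low this mix gives (1/2)·5 + (1/2)·10 = 15/2.
All of Firm B's active replies (High, Low) yield 15/2, and no column does worse for Firm A. The mix makes Firm B indifferent and guarantees 15/2, so it is optimal.

Yes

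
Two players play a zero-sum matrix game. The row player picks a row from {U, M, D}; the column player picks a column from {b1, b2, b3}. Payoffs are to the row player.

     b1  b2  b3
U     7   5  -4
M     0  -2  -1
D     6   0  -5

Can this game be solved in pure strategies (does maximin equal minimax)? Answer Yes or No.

Row minima: U → -4, M → -2, D → -5; maximin = -2.
Column maxima: b1 → 7, b2 → 5, b3 → -1; minimax = -1.
-2 ≠ -1, so no pure-strategy equilibrium exists.

No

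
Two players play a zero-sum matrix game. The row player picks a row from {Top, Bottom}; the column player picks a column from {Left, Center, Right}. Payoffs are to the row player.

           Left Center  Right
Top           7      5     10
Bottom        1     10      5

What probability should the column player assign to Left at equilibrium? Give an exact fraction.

5/11

Row minima: Top → 5, Bottom → 1; maximin = 5.
Column maxima: Left → 7, Center → 10, Right → 10; minimax = 7.
5 ≠ 7, so there is no saddle point; optimal play is mixed.
Right is strictly dominated by Left (it gives the row player strictly more in every row), so the column player never plays it.
On the remaining 2×2 (Top, Bottom vs Left, Center):
Let the row player play Top with probability p. Expected payoff against Left: 7p + 1(1−p) = 6p + 1; against Center: 5p + 10(1−p) = −5p + 10.
Setting these equal: 6p + 1 = −5p + 10 ⇒ 11p = 9 ⇒ p = 9/11, and the value is (6)·(9/11) + 1 = 65/11.
For the column player: with q = P(Left), equating Top's and Bottom's payoffs gives 2q + 5 = −9q + 10 ⇒ q = 5/11.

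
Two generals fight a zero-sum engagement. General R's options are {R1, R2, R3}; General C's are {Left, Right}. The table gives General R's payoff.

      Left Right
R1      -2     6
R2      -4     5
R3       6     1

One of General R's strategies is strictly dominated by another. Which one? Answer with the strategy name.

R2

R1 gives a strictly higher payoff than R2 against every column: -2 > -4, 6 > 5.
So R2 is strictly dominated and General R never plays it.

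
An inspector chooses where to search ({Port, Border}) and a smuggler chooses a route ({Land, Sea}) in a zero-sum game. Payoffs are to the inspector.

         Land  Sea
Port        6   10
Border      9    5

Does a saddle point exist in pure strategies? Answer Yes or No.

Row minima: Port → 6, Border → 5; maximin = 6.
Column maxima: Land → 9, Sea → 10; minimax = 9.
6 ≠ 9, so no pure-strategy equilibrium exists.

No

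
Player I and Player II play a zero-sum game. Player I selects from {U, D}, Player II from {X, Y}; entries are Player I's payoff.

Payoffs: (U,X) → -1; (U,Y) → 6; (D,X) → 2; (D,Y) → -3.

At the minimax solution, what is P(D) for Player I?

7/12

Row minima: U → -1, D → -3; maximin = -1.
Column maxima: X → 2, Y → 6; minimax = 2.
-1 ≠ 2, so there is no saddle point; optimal play is mixed.
Let Player I play U with probability p. Expected payoff against X: (-1)p + 2(1−p) = −3p + 2; against Y: 6p + (-3)(1−p) = 9p − 3.
Setting these equal: −3p + 2 = 9p − 3 ⇒ −12p = -5 ⇒ p = 5/12, and the value is (-3)·(5/12) + 2 = 3/4.
For Player II: with q = P(X), equating U's and D's payoffs gives −7q + 6 = 5q − 3 ⇒ q = 3/4.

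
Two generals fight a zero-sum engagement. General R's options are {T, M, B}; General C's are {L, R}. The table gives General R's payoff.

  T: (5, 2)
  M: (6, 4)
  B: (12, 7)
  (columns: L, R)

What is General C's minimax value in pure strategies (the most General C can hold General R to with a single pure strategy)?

7

Column maxima: L → 12, R → 7.
The smallest of these is 7.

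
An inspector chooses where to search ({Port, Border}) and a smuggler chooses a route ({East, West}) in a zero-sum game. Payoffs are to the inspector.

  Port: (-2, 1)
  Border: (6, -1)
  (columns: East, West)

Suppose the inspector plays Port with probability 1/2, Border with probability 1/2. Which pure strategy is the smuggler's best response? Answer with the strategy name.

West

If the smuggler plays East, the inspector's expected payoff is (1/2)·(-2) + (1/2)·6 = 2.
If the smuggler plays West, the inspector's expected payoff is (1/2)·1 + (1/2)·(-1) = 0.
The smuggler minimizes the inspector's payoff; the smallest is 0, so the best response is West.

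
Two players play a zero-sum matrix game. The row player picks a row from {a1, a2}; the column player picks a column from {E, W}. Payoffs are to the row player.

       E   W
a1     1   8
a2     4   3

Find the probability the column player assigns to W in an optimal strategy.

Row minima: a1 → 1, a2 → 3; maximin = 3.
Column maxima: E → 4, W → 8; minimax = 4.
3 ≠ 4, so there is no saddle point; optimal play is mixed.
Let the row player play a1 with probability p. Expected payoff against E: 1p + 4(1−p) = −3p + 4; against W: 8p + 3(1−p) = 5p + 3.
Setting these equal: −3p + 4 = 5p + 3 ⇒ −8p = -1 ⇒ p = 1/8, and the value is (-3)·(1/8) + 4 = 29/8.
For the column player: with q = P(E), equating a1's and a2's payoffs gives −7q + 8 = q + 3 ⇒ q = 5/8.

3/8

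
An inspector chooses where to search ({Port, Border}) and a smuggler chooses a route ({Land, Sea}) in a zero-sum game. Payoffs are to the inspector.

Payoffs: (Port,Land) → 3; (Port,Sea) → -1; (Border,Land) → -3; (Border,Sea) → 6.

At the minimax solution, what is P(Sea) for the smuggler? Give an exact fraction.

6/13

Row minima: Port → -1, Border → -3; maximin = -1.
Column maxima: Land → 3, Sea → 6; minimax = 3.
-1 ≠ 3, so there is no saddle point; optimal play is mixed.
Let the inspector play Port with probability p. Expected payoff against Land: 3p + (-3)(1−p) = 6p − 3; against Sea: (-1)p + 6(1−p) = −7p + 6.
Setting these equal: 6p − 3 = −7p + 6 ⇒ 13p = 9 ⇒ p = 9/13, and the value is (6)·(9/13) − 3 = 15/13.
For the smuggler: with q = P(Land), equating Port's and Border's payoffs gives 4q − 1 = −9q + 6 ⇒ q = 7/13.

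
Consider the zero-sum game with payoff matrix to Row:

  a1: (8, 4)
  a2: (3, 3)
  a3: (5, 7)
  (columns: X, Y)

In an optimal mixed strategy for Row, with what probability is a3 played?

Row minima: a1 → 4, a2 → 3, a3 → 5; maximin = 5.
Column maxima: X → 8, Y → 7; minimax = 7.
5 ≠ 7, so there is no saddle point; optimal play is mixed.
a2 is strictly dominated by a1, so Row never plays it.
On the remaining 2×2 (a1, a3 vs X, Y):
Let Row play a1 with probability p. Expected payoff against X: 8p + 5(1−p) = 3p + 5; against Y: 4p + 7(1−p) = −3p + 7.
Setting these equal: 3p + 5 = −3p + 7 ⇒ 6p = 2 ⇒ p = 1/3, and the value is (3)·(1/3) + 5 = 6.
For Column: with q = P(X), equating a1's and a3's payoffs gives 4q + 4 = −2q + 7 ⇒ q = 1/2.

2/3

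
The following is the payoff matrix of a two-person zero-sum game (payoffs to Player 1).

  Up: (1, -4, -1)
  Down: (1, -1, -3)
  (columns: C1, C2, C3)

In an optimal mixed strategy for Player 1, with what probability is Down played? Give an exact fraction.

3/5

Row minima: Up → -4, Down → -3; maximin = -3.
Column maxima: C1 → 1, C2 → -1, C3 → -1; minimax = -1.
-3 ≠ -1, so there is no saddle point; optimal play is mixed.
C1 is strictly dominated by C2 (it gives Player 1 strictly more in every row), so Player 2 never plays it.
On the remaining 2×2 (Up, Down vs C2, C3):
Let Player 1 play Up with probability p. Expected payoff against C2: (-4)p + (-1)(1−p) = −3p − 1; against C3: (-1)p + (-3)(1−p) = 2p − 3.
Setting these equal: −3p − 1 = 2p − 3 ⇒ −5p = -2 ⇒ p = 2/5, and the value is (-3)·(2/5) − 1 = -11/5.
For Player 2: with q = P(C2), equating Up's and Down's payoffs gives −3q − 1 = 2q − 3 ⇒ q = 2/5.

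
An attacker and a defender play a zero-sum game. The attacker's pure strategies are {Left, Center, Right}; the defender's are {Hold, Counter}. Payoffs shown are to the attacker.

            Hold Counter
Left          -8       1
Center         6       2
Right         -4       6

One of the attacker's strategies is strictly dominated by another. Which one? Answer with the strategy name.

Center gives a strictly higher payoff than Left against every column: 6 > -8, 2 > 1.
So Left is strictly dominated and the attacker never plays it.

Left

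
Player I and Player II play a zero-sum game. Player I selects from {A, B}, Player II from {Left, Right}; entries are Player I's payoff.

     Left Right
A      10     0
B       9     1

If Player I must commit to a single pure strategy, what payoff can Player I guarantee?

Row minima: A → 0, B → 1.
The best of these is 1.

1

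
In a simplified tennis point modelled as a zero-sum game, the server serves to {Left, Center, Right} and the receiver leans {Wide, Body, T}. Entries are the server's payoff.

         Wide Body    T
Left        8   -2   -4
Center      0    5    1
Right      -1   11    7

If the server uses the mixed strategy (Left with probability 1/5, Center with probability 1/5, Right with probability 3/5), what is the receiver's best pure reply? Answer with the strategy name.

Wide

If the receiver plays Wide, the server's expected payoff is (1/5)·8 + (1/5)·0 + (3/5)·(-1) = 1.
If the receiver plays Body, the server's expected payoff is (1/5)·(-2) + (1/5)·5 + (3/5)·11 = 36/5.
If the receiver plays T, the server's expected payoff is (1/5)·(-4) + (1/5)·1 + (3/5)·7 = 18/5.
The receiver minimizes the server's payoff; the smallest is 1, so the best response is Wide.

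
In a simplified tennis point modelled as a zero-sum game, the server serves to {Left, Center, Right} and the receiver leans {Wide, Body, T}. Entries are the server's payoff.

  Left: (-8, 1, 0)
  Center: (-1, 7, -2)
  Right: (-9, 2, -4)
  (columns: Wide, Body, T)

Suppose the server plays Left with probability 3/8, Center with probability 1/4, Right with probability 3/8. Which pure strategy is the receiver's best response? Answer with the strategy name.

Wide

If the receiver plays Wide, the server's expected payoff is (3/8)·(-8) + (1/4)·(-1) + (3/8)·(-9) = -53/8.
If the receiver plays Body, the server's expected payoff is (3/8)·1 + (1/4)·7 + (3/8)·2 = 23/8.
If the receiver plays T, the server's expected payoff is (3/8)·0 + (1/4)·(-2) + (3/8)·(-4) = -2.
The receiver minimizes the server's payoff; the smallest is -53/8, so the best response is Wide.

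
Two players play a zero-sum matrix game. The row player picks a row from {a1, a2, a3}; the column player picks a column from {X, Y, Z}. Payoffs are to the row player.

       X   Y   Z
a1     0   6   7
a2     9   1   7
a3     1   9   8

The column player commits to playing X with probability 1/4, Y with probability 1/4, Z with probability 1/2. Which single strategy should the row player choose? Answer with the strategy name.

Expected payoff of a1: (1/4)·0 + (1/4)·6 + (1/2)·7 = 5.
Expected payoff of a2: (1/4)·9 + (1/4)·1 + (1/2)·7 = 6.
Expected payoff of a3: (1/4)·1 + (1/4)·9 + (1/2)·8 = 13/2.
The largest is 13/2, so the row player's best response is a3.

a3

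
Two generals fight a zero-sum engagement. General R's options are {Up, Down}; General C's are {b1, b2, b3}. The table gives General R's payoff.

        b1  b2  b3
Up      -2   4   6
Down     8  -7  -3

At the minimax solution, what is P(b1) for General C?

11/21

Row minima: Up → -2, Down → -7; maximin = -2.
Column maxima: b1 → 8, b2 → 4, b3 → 6; minimax = 4.
-2 ≠ 4, so there is no saddle point; optimal play is mixed.
b3 is strictly dominated by b2 (it gives General R strictly more in every row), so General C never plays it.
On the remaining 2×2 (Up, Down vs b1, b2):
Let General R play Up with probability p. Expected payoff against b1: (-2)p + 8(1−p) = −10p + 8; against b2: 4p + (-7)(1−p) = 11p − 7.
Setting these equal: −10p + 8 = 11p − 7 ⇒ −21p = -15 ⇒ p = 5/7, and the value is (-10)·(5/7) + 8 = 6/7.
For General C: with q = P(b1), equating Up's and Down's payoffs gives −6q + 4 = 15q − 7 ⇒ q = 11/21.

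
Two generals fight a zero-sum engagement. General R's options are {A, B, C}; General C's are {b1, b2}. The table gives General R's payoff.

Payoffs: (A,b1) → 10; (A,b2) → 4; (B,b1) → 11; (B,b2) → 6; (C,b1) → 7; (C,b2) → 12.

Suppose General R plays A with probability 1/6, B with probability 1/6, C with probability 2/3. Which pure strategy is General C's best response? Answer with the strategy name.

If General C plays b1, General R's expected payoff is (1/6)·10 + (1/6)·11 + (2/3)·7 = 49/6.
If General C plays b2, General R's expected payoff is (1/6)·4 + (1/6)·6 + (2/3)·12 = 29/3.
General C minimizes General R's payoff; the smallest is 49/6, so the best response is b1.

b1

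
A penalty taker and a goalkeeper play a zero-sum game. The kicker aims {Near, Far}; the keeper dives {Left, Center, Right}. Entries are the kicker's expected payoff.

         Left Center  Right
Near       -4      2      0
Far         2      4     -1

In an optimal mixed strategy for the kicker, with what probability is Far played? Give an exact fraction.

Row minima: Near → -4, Far → -1; maximin = -1.
Column maxima: Left → 2, Center → 4, Right → 0; minimax = 0.
-1 ≠ 0, so there is no saddle point; optimal play is mixed.
Center is strictly dominated by Left (it gives the kicker strictly more in every row), so the keeper never plays it.
On the remaining 2×2 (Near, Far vs Left, Right):
Let the kicker play Near with probability p. Expected payoff against Left: (-4)p + 2(1−p) = −6p + 2; against Right: 0p + (-1)(1−p) = p − 1.
Setting these equal: −6p + 2 = p − 1 ⇒ −7p = -3 ⇒ p = 3/7, and the value is (-6)·(3/7) + 2 = -4/7.
For the keeper: with q = P(Left), equating Near's and Far's payoffs gives −4q = 3q − 1 ⇒ q = 1/7.

4/7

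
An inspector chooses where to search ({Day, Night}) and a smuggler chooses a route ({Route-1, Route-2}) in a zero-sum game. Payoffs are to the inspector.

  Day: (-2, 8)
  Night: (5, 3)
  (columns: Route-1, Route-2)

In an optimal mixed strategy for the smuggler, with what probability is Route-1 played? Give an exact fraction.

5/12

Row minima: Day → -2, Night → 3; maximin = 3.
Column maxima: Route-1 → 5, Route-2 → 8; minimax = 5.
3 ≠ 5, so there is no saddle point; optimal play is mixed.
Let the inspector play Day with probability p. Expected payoff against Route-1: (-2)p + 5(1−p) = −7p + 5; against Route-2: 8p + 3(1−p) = 5p + 3.
Setting these equal: −7p + 5 = 5p + 3 ⇒ −12p = -2 ⇒ p = 1/6, and the value is (-7)·(1/6) + 5 = 23/6.
For the smuggler: with q = P(Route-1), equating Day's and Night's payoffs gives −10q + 8 = 2q + 3 ⇒ q = 5/12.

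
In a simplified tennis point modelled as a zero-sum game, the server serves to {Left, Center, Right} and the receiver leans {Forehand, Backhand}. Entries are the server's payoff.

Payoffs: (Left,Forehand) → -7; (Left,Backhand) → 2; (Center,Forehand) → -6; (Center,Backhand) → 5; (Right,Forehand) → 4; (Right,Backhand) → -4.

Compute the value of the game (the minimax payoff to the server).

-4/19

Row minima: Left → -7, Center → -6, Right → -4; maximin = -4.
Column maxima: Forehand → 4, Backhand → 5; minimax = 4.
-4 ≠ 4, so there is no saddle point; optimal play is mixed.
Left is strictly dominated by Center, so the server never plays it.
On the remaining 2×2 (Center, Right vs Forehand, Backhand):
Let the server play Center with probability p. Expected payoff against Forehand: (-6)p + 4(1−p) = −10p + 4; against Backhand: 5p + (-4)(1−p) = 9p − 4.
Setting these equal: −10p + 4 = 9p − 4 ⇒ −19p = -8 ⇒ p = 8/19, and the value is (-10)·(8/19) + 4 = -4/19.
For the receiver: with q = P(Forehand), equating Center's and Right's payoffs gives −11q + 5 = 8q − 4 ⇒ q = 9/19.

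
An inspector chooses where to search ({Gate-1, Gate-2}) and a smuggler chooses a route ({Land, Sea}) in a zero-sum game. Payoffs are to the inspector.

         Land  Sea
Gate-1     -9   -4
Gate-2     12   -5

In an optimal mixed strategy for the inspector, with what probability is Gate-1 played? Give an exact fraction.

Row minima: Gate-1 → -9, Gate-2 → -5; maximin = -5.
Column maxima: Land → 12, Sea → -4; minimax = -4.
-5 ≠ -4, so there is no saddle point; optimal play is mixed.
Let the inspector play Gate-1 with probability p. Expected payoff against Land: (-9)p + 12(1−p) = −21p + 12; against Sea: (-4)p + (-5)(1−p) = p − 5.
Setting these equal: −21p + 12 = p − 5 ⇒ −22p = -17 ⇒ p = 17/22, and the value is (-21)·(17/22) + 12 = -93/22.
For the smuggler: with q = P(Land), equating Gate-1's and Gate-2's payoffs gives −5q − 4 = 17q − 5 ⇒ q = 1/22.

17/22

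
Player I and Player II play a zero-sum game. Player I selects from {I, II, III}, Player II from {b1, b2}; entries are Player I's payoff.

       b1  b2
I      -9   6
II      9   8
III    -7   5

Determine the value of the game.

Row minima: I → -9, II → 8, III → -7; maximin = 8.
Column maxima: b1 → 9, b2 → 8; minimax = 8.
Since maximin = minimax = 8, there is a saddle point and the value is 8.

8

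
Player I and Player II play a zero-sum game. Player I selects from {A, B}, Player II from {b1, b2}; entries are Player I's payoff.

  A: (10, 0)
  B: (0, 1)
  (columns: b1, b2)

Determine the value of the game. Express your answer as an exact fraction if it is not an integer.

Row minima: A → 0, B → 0; maximin = 0.
Column maxima: b1 → 10, b2 → 1; minimax = 1.
0 ≠ 1, so there is no saddle point; optimal play is mixed.
Let Player I play A with probability p. Expected payoff against b1: 10p + 0(1−p) = 10p; against b2: 0p + 1(1−p) = −p + 1.
Setting these equal: 10p = −p + 1 ⇒ 11p = 1 ⇒ p = 1/11, and the value is (10)·(1/11) = 10/11.
For Player II: with q = P(b1), equating A's and B's payoffs gives 10q = −q + 1 ⇒ q = 1/11.

10/11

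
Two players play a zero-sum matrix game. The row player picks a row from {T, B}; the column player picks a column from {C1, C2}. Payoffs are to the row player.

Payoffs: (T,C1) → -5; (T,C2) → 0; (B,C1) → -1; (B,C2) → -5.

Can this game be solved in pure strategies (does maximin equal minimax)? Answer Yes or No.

No

Row minima: T → -5, B → -5; maximin = -5.
Column maxima: C1 → -1, C2 → 0; minimax = -1.
-5 ≠ -1, so no pure-strategy equilibrium exists.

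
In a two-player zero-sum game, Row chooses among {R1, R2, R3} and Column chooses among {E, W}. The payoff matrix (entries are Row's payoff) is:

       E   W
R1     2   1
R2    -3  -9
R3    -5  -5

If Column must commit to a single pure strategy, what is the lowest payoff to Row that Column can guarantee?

1

Column maxima: E → 2, W → 1.
The smallest of these is 1.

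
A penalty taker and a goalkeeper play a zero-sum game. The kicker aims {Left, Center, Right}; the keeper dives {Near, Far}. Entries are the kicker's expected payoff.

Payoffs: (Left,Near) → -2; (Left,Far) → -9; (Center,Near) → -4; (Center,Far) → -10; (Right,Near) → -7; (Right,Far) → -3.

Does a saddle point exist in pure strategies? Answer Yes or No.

No

Row minima: Left → -9, Center → -10, Right → -7; maximin = -7.
Column maxima: Near → -2, Far → -3; minimax = -3.
-7 ≠ -3, so no pure-strategy equilibrium exists.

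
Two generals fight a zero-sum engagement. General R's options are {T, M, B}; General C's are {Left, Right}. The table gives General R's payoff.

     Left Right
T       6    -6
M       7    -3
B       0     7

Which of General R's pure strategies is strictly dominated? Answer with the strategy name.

T

M gives a strictly higher payoff than T against every column: 7 > 6, -3 > -6.
So T is strictly dominated and General R never plays it.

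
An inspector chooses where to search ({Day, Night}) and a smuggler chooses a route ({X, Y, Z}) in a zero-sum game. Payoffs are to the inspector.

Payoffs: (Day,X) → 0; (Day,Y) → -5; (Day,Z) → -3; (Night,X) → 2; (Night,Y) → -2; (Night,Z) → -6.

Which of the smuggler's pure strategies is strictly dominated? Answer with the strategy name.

X

Y holds the inspector's payoff strictly below X in every row: -5 < 0, -2 < 2.
So X is strictly dominated for the smuggler.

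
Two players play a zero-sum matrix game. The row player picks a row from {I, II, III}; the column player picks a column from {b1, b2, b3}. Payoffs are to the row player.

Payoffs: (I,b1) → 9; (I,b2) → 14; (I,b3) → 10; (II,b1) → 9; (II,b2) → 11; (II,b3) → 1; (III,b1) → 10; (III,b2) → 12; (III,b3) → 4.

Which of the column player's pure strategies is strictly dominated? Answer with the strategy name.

b1 holds the row player's payoff strictly below b2 in every row: 9 < 14, 9 < 11, 10 < 12.
So b2 is strictly dominated for the column player.

b2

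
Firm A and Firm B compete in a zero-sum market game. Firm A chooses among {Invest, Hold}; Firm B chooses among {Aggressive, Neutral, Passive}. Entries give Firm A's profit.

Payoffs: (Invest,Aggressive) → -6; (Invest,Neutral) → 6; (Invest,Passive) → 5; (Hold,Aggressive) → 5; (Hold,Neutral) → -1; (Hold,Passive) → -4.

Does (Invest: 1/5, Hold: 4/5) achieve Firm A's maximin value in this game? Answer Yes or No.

No

Against Aggressive this mix gives (1/5)·(-6) + (4/5)·5 = 14/5.
Against Neutral this mix gives (1/5)·6 + (4/5)·(-1) = 2/5.
Against Passive this mix gives (1/5)·5 + (4/5)·(-4) = -11/5.
Firm B will play Passive, holding Firm A to -11/5. Shifting weight toward the row that does better against Passive would raise this floor (the equalizing mix achieves 1/20 against both Passive and Aggressive), so the proposed strategy is not optimal.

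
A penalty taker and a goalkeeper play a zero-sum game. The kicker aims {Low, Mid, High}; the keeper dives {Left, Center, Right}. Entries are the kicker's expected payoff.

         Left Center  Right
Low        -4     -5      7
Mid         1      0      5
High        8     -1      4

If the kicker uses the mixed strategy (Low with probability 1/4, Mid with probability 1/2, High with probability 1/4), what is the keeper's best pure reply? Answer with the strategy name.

Center

If the keeper plays Left, the kicker's expected payoff is (1/4)·(-4) + (1/2)·1 + (1/4)·8 = 3/2.
If the keeper plays Center, the kicker's expected payoff is (1/4)·(-5) + (1/2)·0 + (1/4)·(-1) = -3/2.
If the keeper plays Right, the kicker's expected payoff is (1/4)·7 + (1/2)·5 + (1/4)·4 = 21/4.
The keeper minimizes the kicker's payoff; the smallest is -3/2, so the best response is Center.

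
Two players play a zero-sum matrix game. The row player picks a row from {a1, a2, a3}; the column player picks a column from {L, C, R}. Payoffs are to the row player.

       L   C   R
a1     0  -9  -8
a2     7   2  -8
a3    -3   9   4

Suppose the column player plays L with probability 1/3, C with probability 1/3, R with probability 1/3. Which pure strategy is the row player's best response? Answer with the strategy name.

Expected payoff of a1: (1/3)·0 + (1/3)·(-9) + (1/3)·(-8) = -17/3.
Expected payoff of a2: (1/3)·7 + (1/3)·2 + (1/3)·(-8) = 1/3.
Expected payoff of a3: (1/3)·(-3) + (1/3)·9 + (1/3)·4 = 10/3.
The largest is 10/3, so the row player's best response is a3.

a3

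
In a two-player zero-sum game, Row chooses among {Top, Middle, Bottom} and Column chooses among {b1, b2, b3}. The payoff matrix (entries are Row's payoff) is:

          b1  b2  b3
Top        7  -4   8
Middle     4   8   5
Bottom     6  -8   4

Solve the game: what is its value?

Row minima: Top → -4, Middle → 4, Bottom → -8; maximin = 4.
Column maxima: b1 → 7, b2 → 8, b3 → 8; minimax = 7.
4 ≠ 7, so there is no saddle point; optimal play is mixed.
Bottom is strictly dominated by Top, so Row never plays it.
With Bottom eliminated, b3 is strictly dominated by b1 (it gives Row strictly more in every remaining row), so Column never plays it.
On the remaining 2×2 (Top, Middle vs b1, b2):
Let Row play Top with probability p. Expected payoff against b1: 7p + 4(1−p) = 3p + 4; against b2: (-4)p + 8(1−p) = −12p + 8.
Setting these equal: 3p + 4 = −12p + 8 ⇒ 15p = 4 ⇒ p = 4/15, and the value is (3)·(4/15) + 4 = 24/5.
For Column: with q = P(b1), equating Top's and Middle's payoffs gives 11q − 4 = −4q + 8 ⇒ q = 4/5.

24/5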